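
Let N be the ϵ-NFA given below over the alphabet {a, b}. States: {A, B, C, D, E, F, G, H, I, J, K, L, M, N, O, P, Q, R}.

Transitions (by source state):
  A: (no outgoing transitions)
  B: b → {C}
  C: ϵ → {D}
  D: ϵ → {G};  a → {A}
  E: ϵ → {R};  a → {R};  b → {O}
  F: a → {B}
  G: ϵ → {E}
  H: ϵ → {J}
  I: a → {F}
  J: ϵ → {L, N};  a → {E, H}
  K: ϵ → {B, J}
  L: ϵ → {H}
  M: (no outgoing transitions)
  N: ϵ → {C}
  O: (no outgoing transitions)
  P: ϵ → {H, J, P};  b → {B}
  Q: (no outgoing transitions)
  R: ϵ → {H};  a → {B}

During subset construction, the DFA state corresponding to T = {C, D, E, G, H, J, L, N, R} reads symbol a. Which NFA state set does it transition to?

{A, B, C, D, E, G, H, J, L, N, R}

D on a → {A}.
E on a → {R}.
J on a → {E, H}.
R on a → {B}.
No a-transition from C, G, H, L, N.
Union after reading a: {A, B, E, H, R}.
Now take the ϵ-closure:
From H via ϵ: add J.
From J via ϵ: add L, N.
From N via ϵ: add C.
From C via ϵ: add D.
From D via ϵ: add G.
No new states can be added; the closed set is {A, B, C, D, E, G, H, J, L, N, R}.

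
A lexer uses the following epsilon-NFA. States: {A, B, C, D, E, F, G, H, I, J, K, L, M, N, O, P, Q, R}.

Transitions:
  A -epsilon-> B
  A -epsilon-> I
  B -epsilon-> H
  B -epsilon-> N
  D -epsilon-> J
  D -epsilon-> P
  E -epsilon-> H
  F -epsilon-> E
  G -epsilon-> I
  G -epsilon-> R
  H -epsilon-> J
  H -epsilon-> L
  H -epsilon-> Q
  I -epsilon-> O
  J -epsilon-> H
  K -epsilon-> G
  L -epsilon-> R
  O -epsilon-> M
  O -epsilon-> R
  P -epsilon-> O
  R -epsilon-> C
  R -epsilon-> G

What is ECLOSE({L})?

Start with {L}.
From L via epsilon: add R.
From R via epsilon: add C, G.
From G via epsilon: add I.
From I via epsilon: add O.
From O via epsilon: add M.
No new states can be added; the closed set is {C, G, I, L, M, O, R}.

{C, G, I, L, M, O, R}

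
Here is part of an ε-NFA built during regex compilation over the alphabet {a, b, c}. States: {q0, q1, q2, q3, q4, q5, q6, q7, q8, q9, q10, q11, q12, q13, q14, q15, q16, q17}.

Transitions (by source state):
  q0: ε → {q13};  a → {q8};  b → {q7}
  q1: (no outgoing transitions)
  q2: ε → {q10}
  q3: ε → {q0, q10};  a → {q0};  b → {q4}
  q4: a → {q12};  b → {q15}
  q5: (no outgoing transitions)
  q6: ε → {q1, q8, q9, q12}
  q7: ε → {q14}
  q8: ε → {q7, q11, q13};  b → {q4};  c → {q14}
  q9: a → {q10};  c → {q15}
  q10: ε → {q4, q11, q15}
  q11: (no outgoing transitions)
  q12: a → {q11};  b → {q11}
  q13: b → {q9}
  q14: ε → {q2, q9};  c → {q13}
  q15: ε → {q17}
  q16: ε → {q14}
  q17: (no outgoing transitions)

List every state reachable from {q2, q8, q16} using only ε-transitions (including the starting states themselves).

{q2, q4, q7, q8, q9, q10, q11, q13, q14, q15, q16, q17}

Start with {q2, q8, q16}.
From q2 via ε: add q10.
From q8 via ε: add q7, q11, q13.
From q16 via ε: add q14.
From q10 via ε: add q4, q15.
From q14 via ε: add q9.
From q15 via ε: add q17.
No new states can be added; the closed set is {q2, q4, q7, q8, q9, q10, q11, q13, q14, q15, q16, q17}.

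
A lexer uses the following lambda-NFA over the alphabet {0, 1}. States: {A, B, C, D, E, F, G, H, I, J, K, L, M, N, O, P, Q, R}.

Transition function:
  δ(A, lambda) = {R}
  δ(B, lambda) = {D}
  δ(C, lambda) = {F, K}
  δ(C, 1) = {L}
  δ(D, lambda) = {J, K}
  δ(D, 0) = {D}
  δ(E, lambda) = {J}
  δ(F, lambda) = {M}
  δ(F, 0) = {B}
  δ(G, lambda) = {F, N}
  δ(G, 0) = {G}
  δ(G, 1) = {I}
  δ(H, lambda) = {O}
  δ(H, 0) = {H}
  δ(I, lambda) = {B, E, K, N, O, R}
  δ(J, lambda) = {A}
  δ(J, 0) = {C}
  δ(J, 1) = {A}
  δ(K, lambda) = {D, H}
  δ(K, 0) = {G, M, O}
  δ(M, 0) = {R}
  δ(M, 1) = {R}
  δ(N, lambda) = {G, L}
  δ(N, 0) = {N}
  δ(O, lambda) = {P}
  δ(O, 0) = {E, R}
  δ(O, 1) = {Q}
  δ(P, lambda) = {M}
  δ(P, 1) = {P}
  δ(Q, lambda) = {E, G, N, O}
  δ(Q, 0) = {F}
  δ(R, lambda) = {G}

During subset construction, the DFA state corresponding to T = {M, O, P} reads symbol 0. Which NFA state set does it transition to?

M on 0 → {R}.
O on 0 → {E, R}.
No 0-transition from P.
Union after reading 0: {E, R}.
Now take the lambda-closure:
From E via lambda: add J.
From R via lambda: add G.
From G via lambda: add F, N.
From J via lambda: add A.
From F via lambda: add M.
From N via lambda: add L.
No new states can be added; the closed set is {A, E, F, G, J, L, M, N, R}.

{A, E, F, G, J, L, M, N, R}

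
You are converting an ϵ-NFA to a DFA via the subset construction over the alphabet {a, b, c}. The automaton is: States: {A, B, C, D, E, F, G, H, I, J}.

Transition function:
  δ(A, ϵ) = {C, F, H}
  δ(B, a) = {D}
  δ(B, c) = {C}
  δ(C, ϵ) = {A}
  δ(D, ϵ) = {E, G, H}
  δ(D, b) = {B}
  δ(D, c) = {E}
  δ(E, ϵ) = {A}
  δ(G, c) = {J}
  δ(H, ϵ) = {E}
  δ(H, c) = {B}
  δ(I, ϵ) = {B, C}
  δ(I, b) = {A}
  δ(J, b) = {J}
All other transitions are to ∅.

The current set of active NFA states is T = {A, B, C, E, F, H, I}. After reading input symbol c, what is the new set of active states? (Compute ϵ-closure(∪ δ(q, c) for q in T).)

B on c → {C}.
H on c → {B}.
No c-transition from A, C, E, F, I.
Union after reading c: {B, C}.
Now take the ϵ-closure:
From C via ϵ: add A.
From A via ϵ: add F, H.
From H via ϵ: add E.
No new states can be added; the closed set is {A, B, C, E, F, H}.

{A, B, C, E, F, H}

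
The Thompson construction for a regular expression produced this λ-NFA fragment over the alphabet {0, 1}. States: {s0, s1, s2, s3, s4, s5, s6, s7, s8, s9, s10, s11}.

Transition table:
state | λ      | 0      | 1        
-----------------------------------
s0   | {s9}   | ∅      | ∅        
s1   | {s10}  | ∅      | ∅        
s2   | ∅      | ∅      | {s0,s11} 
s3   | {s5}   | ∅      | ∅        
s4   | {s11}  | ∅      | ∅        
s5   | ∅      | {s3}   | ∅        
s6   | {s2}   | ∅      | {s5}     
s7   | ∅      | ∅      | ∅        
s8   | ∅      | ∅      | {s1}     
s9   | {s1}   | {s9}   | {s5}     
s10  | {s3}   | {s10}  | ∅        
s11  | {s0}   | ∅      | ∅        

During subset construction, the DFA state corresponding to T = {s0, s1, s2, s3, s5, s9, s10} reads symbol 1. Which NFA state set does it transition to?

{s0, s1, s3, s5, s9, s10, s11}

s2 on 1 → {s0, s11}.
s9 on 1 → {s5}.
No 1-transition from s0, s1, s3, s5, s10.
Union after reading 1: {s0, s5, s11}.
Now take the λ-closure:
From s0 via λ: add s9.
From s9 via λ: add s1.
From s1 via λ: add s10.
From s10 via λ: add s3.
No new states can be added; the closed set is {s0, s1, s3, s5, s9, s10, s11}.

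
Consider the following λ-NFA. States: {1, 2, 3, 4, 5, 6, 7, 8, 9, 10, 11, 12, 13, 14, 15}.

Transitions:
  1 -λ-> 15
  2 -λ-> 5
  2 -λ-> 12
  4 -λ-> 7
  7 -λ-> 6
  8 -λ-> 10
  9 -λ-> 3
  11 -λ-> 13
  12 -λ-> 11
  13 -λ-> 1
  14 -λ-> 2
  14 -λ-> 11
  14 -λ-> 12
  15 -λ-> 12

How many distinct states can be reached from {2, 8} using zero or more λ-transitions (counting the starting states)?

Start with {2, 8}.
From 2 via λ: add 5, 12.
From 8 via λ: add 10.
From 12 via λ: add 11.
From 11 via λ: add 13.
From 13 via λ: add 1.
From 1 via λ: add 15.
λ-closure = {1, 2, 5, 8, 10, 11, 12, 13, 15}, which has 9 states.

9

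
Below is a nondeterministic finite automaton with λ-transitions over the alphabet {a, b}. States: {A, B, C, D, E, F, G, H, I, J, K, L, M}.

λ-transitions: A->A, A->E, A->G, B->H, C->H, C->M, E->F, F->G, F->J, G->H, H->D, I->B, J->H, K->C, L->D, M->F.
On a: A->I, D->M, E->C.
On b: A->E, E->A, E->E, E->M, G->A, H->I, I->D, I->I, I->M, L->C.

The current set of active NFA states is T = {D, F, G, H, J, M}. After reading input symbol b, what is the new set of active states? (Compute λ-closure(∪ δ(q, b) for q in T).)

G on b → {A}.
H on b → {I}.
No b-transition from D, F, J, M.
Union after reading b: {A, I}.
Now take the λ-closure:
From A via λ: add E, G.
From I via λ: add B.
From B via λ: add H.
From E via λ: add F.
From F via λ: add J.
From H via λ: add D.
No new states can be added; the closed set is {A, B, D, E, F, G, H, I, J}.

{A, B, D, E, F, G, H, I, J}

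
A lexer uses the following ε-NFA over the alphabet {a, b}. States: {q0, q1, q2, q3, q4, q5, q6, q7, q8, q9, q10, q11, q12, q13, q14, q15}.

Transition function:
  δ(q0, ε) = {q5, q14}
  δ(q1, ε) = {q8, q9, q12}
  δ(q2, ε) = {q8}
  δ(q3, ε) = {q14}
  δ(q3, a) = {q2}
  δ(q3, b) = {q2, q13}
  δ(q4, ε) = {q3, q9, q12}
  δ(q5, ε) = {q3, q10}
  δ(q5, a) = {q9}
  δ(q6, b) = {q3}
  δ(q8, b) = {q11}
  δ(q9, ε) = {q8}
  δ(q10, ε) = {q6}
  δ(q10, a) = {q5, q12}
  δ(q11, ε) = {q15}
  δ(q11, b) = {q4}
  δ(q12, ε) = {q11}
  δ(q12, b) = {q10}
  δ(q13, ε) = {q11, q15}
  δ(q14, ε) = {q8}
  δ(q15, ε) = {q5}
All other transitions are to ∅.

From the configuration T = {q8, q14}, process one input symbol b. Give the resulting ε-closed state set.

q8 on b → {q11}.
No b-transition from q14.
Union after reading b: {q11}.
Now take the ε-closure:
From q11 via ε: add q15.
From q15 via ε: add q5.
From q5 via ε: add q3, q10.
From q3 via ε: add q14.
From q10 via ε: add q6.
From q14 via ε: add q8.
No new states can be added; the closed set is {q3, q5, q6, q8, q10, q11, q14, q15}.

{q3, q5, q6, q8, q10, q11, q14, q15}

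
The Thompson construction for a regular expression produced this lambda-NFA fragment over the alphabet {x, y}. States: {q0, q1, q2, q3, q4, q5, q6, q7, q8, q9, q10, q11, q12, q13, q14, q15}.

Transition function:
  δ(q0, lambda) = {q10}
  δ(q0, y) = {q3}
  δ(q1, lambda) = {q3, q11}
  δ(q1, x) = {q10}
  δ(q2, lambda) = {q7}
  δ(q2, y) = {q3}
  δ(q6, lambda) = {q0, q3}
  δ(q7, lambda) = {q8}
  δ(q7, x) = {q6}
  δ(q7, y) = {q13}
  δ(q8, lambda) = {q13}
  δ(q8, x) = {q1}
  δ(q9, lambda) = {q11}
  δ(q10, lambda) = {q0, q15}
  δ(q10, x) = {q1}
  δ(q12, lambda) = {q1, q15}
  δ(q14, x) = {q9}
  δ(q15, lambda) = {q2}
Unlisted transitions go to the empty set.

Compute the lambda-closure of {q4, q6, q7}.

{q0, q2, q3, q4, q6, q7, q8, q10, q13, q15}

Start with {q4, q6, q7}.
From q6 via lambda: add q0, q3.
From q7 via lambda: add q8.
From q0 via lambda: add q10.
From q8 via lambda: add q13.
From q10 via lambda: add q15.
From q15 via lambda: add q2.
No new states can be added; the closed set is {q0, q2, q3, q4, q6, q7, q8, q10, q13, q15}.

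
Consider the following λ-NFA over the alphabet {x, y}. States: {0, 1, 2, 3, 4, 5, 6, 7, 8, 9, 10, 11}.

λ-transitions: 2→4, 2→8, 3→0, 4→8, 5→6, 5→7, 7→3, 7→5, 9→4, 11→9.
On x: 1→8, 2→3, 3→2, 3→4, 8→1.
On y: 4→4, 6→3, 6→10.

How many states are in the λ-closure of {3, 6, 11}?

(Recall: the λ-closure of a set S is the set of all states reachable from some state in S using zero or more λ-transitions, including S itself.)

7

Start with {3, 6, 11}.
From 3 via λ: add 0.
From 11 via λ: add 9.
From 9 via λ: add 4.
From 4 via λ: add 8.
λ-closure = {0, 3, 4, 6, 8, 9, 11}, which has 7 states.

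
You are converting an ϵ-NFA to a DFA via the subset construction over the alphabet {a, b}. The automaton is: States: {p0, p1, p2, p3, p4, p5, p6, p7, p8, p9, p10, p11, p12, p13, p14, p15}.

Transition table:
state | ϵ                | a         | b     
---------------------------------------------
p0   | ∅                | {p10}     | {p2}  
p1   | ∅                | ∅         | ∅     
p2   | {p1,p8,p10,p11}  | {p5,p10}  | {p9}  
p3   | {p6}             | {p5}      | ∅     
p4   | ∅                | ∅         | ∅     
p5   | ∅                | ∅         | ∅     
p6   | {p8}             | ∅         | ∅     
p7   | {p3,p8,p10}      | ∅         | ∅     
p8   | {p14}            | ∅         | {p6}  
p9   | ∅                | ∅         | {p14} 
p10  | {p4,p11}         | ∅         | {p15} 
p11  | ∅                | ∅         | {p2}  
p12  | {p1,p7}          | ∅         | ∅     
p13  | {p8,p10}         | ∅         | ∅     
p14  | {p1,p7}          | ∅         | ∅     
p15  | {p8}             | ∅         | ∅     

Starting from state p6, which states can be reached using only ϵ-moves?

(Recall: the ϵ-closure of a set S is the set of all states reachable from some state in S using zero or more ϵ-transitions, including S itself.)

{p1, p3, p4, p6, p7, p8, p10, p11, p14}

Start with {p6}.
From p6 via ϵ: add p8.
From p8 via ϵ: add p14.
From p14 via ϵ: add p1, p7.
From p7 via ϵ: add p3, p10.
From p10 via ϵ: add p4, p11.
No new states can be added; the closed set is {p1, p3, p4, p6, p7, p8, p10, p11, p14}.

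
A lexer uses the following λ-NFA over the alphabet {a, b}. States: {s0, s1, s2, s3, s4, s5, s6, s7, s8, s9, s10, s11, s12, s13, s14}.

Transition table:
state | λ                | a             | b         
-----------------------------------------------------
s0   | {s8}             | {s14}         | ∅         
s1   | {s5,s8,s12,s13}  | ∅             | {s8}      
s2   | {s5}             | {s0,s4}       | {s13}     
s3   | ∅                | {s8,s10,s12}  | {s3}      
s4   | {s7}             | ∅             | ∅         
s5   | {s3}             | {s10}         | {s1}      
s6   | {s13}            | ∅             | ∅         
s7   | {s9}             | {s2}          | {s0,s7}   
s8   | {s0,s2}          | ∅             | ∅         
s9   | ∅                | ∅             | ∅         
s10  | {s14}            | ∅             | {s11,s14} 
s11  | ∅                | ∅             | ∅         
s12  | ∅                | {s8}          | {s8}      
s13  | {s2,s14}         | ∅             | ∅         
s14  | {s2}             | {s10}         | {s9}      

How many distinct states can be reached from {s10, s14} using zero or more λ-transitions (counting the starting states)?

Start with {s10, s14}.
From s14 via λ: add s2.
From s2 via λ: add s5.
From s5 via λ: add s3.
λ-closure = {s2, s3, s5, s10, s14}, which has 5 states.

5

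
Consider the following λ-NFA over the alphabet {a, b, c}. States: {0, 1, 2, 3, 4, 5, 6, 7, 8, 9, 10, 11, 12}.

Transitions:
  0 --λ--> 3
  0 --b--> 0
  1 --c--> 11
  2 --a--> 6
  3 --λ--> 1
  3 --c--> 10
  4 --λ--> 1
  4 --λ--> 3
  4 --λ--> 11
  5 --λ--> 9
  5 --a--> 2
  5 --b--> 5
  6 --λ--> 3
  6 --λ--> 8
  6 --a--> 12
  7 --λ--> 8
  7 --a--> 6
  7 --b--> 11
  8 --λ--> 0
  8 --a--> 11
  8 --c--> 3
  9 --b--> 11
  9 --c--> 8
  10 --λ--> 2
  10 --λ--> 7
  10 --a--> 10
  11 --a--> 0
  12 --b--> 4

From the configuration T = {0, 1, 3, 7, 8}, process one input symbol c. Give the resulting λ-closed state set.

1 on c → {11}.
3 on c → {10}.
8 on c → {3}.
No c-transition from 0, 7.
Union after reading c: {3, 10, 11}.
Now take the λ-closure:
From 3 via λ: add 1.
From 10 via λ: add 2, 7.
From 7 via λ: add 8.
From 8 via λ: add 0.
No new states can be added; the closed set is {0, 1, 2, 3, 7, 8, 10, 11}.

{0, 1, 2, 3, 7, 8, 10, 11}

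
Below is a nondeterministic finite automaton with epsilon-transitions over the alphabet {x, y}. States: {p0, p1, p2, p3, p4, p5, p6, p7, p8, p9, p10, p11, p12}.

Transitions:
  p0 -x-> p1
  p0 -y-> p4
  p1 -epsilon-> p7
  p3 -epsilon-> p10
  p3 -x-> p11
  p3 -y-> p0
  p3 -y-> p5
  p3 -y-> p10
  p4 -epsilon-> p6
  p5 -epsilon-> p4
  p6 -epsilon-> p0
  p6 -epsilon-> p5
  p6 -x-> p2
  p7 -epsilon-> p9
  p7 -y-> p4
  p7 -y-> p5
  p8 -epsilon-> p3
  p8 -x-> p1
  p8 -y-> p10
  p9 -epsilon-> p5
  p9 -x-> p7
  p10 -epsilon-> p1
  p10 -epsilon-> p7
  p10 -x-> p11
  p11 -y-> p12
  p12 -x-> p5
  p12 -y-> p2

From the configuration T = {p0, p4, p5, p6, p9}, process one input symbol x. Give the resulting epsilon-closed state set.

{p0, p1, p2, p4, p5, p6, p7, p9}

p0 on x → {p1}.
p6 on x → {p2}.
p9 on x → {p7}.
No x-transition from p4, p5.
Union after reading x: {p1, p2, p7}.
Now take the epsilon-closure:
From p7 via epsilon: add p9.
From p9 via epsilon: add p5.
From p5 via epsilon: add p4.
From p4 via epsilon: add p6.
From p6 via epsilon: add p0.
No new states can be added; the closed set is {p0, p1, p2, p4, p5, p6, p7, p9}.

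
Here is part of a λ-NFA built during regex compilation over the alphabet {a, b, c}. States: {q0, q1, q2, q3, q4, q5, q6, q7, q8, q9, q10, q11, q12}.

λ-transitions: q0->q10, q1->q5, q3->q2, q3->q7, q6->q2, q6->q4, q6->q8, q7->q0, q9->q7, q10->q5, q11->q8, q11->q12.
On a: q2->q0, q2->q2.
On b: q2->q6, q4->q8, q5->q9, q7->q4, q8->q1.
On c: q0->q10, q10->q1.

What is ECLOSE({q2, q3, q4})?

Start with {q2, q3, q4}.
From q3 via λ: add q7.
From q7 via λ: add q0.
From q0 via λ: add q10.
From q10 via λ: add q5.
No new states can be added; the closed set is {q0, q2, q3, q4, q5, q7, q10}.

{q0, q2, q3, q4, q5, q7, q10}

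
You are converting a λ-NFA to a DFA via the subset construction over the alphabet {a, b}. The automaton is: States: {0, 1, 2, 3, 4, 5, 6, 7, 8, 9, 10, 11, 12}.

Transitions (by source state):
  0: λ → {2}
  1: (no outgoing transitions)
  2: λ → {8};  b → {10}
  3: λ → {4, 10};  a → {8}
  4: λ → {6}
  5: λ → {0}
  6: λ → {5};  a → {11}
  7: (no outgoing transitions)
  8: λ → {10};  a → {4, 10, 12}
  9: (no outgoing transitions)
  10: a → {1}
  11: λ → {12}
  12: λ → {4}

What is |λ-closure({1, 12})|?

9

Start with {1, 12}.
From 12 via λ: add 4.
From 4 via λ: add 6.
From 6 via λ: add 5.
From 5 via λ: add 0.
From 0 via λ: add 2.
From 2 via λ: add 8.
From 8 via λ: add 10.
λ-closure = {0, 1, 2, 4, 5, 6, 8, 10, 12}, which has 9 states.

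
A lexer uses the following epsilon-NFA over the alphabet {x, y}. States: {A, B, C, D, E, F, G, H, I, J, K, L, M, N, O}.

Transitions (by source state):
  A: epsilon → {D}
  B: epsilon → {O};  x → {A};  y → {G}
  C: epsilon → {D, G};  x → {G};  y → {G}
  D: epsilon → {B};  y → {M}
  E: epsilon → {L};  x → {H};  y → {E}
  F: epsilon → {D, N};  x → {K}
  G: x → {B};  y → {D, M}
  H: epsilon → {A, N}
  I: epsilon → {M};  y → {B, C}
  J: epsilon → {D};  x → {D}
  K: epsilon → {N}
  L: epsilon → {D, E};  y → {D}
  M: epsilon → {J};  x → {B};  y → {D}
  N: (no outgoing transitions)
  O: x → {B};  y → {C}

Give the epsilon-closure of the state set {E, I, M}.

Start with {E, I, M}.
From E via epsilon: add L.
From M via epsilon: add J.
From J via epsilon: add D.
From D via epsilon: add B.
From B via epsilon: add O.
No new states can be added; the closed set is {B, D, E, I, J, L, M, O}.

{B, D, E, I, J, L, M, O}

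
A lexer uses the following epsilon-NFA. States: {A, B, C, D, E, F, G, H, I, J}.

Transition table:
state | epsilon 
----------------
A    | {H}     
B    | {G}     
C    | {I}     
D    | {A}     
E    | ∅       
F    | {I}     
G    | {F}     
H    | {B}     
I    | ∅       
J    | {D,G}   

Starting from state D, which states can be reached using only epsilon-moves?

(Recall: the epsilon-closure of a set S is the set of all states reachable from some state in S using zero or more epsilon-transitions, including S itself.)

{A, B, D, F, G, H, I}

Start with {D}.
From D via epsilon: add A.
From A via epsilon: add H.
From H via epsilon: add B.
From B via epsilon: add G.
From G via epsilon: add F.
From F via epsilon: add I.
No new states can be added; the closed set is {A, B, D, F, G, H, I}.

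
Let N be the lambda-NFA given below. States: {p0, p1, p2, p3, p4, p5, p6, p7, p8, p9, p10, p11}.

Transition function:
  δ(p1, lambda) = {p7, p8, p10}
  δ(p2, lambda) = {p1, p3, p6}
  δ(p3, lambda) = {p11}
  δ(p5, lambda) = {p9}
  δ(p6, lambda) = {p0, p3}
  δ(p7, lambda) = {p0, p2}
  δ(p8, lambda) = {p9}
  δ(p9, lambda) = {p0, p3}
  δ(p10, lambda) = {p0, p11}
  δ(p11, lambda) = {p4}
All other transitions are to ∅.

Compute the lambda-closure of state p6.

Start with {p6}.
From p6 via lambda: add p0, p3.
From p3 via lambda: add p11.
From p11 via lambda: add p4.
No new states can be added; the closed set is {p0, p3, p4, p6, p11}.

{p0, p3, p4, p6, p11}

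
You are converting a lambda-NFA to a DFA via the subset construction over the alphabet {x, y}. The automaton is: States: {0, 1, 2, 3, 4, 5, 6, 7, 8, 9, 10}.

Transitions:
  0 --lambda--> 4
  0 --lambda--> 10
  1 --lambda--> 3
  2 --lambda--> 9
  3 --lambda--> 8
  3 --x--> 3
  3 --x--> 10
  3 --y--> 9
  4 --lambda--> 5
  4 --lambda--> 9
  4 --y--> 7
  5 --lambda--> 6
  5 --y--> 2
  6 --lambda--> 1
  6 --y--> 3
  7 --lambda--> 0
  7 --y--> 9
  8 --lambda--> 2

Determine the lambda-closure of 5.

{1, 2, 3, 5, 6, 8, 9}

Start with {5}.
From 5 via lambda: add 6.
From 6 via lambda: add 1.
From 1 via lambda: add 3.
From 3 via lambda: add 8.
From 8 via lambda: add 2.
From 2 via lambda: add 9.
No new states can be added; the closed set is {1, 2, 3, 5, 6, 8, 9}.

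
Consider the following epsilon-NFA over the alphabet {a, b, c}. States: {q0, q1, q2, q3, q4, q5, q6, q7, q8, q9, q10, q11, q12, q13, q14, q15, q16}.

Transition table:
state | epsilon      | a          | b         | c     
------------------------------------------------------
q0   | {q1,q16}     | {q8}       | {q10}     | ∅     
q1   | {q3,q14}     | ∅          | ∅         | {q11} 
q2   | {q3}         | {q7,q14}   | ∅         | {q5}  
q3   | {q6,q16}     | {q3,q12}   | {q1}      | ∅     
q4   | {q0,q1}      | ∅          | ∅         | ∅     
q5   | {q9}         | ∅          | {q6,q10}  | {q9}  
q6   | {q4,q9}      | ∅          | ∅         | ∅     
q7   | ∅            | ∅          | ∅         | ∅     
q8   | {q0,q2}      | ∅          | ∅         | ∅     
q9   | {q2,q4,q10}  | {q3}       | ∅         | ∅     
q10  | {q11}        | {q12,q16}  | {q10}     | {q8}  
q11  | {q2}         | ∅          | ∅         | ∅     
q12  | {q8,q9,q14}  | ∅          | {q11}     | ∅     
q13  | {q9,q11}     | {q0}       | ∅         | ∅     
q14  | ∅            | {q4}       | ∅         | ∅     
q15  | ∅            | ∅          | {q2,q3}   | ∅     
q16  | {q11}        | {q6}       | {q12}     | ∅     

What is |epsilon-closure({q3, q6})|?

11

Start with {q3, q6}.
From q3 via epsilon: add q16.
From q6 via epsilon: add q4, q9.
From q4 via epsilon: add q0, q1.
From q9 via epsilon: add q2, q10.
From q16 via epsilon: add q11.
From q1 via epsilon: add q14.
epsilon-closure = {q0, q1, q2, q3, q4, q6, q9, q10, q11, q14, q16}, which has 11 states.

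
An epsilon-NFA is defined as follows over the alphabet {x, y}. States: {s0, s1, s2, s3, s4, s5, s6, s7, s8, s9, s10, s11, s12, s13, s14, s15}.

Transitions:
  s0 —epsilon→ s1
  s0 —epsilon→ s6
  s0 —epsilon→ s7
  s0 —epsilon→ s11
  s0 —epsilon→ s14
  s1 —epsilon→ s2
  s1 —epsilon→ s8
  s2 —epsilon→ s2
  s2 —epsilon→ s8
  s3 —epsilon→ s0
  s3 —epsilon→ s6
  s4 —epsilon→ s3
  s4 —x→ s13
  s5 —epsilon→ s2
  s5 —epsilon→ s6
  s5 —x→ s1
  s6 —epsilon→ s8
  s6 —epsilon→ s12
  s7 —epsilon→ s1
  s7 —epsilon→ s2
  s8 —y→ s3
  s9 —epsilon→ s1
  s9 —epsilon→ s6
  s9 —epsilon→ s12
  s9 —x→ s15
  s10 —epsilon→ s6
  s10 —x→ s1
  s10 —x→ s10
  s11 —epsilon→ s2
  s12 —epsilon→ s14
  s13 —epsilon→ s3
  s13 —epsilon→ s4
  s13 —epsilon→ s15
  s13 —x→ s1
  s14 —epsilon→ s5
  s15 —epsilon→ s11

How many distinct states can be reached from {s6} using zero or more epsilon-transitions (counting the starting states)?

6

Start with {s6}.
From s6 via epsilon: add s8, s12.
From s12 via epsilon: add s14.
From s14 via epsilon: add s5.
From s5 via epsilon: add s2.
epsilon-closure = {s2, s5, s6, s8, s12, s14}, which has 6 states.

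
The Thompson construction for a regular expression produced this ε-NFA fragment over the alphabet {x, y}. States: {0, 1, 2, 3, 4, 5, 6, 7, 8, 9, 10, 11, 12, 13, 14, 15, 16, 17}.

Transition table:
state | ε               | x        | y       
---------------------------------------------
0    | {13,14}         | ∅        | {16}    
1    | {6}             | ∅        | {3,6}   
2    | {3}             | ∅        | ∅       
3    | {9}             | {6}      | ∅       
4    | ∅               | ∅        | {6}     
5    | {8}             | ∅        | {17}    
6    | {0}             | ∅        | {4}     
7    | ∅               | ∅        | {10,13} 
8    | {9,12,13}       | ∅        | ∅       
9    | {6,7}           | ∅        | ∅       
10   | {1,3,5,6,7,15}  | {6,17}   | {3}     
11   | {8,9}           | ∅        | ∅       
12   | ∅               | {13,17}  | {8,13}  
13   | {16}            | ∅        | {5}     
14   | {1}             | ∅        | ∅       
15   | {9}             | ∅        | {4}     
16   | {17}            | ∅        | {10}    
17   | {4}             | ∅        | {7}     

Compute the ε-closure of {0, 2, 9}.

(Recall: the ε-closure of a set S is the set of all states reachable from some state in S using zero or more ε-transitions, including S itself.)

{0, 1, 2, 3, 4, 6, 7, 9, 13, 14, 16, 17}

Start with {0, 2, 9}.
From 0 via ε: add 13, 14.
From 2 via ε: add 3.
From 9 via ε: add 6, 7.
From 13 via ε: add 16.
From 14 via ε: add 1.
From 16 via ε: add 17.
From 17 via ε: add 4.
No new states can be added; the closed set is {0, 1, 2, 3, 4, 6, 7, 9, 13, 14, 16, 17}.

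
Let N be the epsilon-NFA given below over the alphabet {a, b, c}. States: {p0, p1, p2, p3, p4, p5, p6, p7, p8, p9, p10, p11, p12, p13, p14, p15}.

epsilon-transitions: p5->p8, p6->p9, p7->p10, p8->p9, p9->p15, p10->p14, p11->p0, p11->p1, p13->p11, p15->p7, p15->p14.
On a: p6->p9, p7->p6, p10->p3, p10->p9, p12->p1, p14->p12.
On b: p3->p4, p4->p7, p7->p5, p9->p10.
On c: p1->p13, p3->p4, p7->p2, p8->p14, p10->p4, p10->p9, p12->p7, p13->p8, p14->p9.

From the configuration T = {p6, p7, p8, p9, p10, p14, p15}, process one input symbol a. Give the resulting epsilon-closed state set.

{p3, p6, p7, p9, p10, p12, p14, p15}

p6 on a → {p9}.
p7 on a → {p6}.
p10 on a → {p3, p9}.
p14 on a → {p12}.
No a-transition from p8, p9, p15.
Union after reading a: {p3, p6, p9, p12}.
Now take the epsilon-closure:
From p9 via epsilon: add p15.
From p15 via epsilon: add p7, p14.
From p7 via epsilon: add p10.
No new states can be added; the closed set is {p3, p6, p7, p9, p10, p12, p14, p15}.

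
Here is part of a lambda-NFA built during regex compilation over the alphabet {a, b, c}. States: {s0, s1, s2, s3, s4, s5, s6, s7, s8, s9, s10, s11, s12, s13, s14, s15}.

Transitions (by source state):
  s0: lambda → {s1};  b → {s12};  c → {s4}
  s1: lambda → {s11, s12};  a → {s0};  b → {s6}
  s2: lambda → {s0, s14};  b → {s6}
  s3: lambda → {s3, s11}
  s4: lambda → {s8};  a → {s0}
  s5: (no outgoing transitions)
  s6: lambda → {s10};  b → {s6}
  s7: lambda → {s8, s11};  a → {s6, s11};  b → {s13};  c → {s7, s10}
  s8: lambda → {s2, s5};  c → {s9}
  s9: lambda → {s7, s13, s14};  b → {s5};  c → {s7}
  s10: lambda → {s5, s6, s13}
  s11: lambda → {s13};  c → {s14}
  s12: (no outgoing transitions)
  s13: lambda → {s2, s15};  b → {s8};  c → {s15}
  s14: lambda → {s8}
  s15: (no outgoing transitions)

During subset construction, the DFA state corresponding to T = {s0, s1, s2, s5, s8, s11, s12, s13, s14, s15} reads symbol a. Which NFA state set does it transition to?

s1 on a → {s0}.
No a-transition from s0, s2, s5, s8, s11, s12, s13, s14, s15.
Union after reading a: {s0}.
Now take the lambda-closure:
From s0 via lambda: add s1.
From s1 via lambda: add s11, s12.
From s11 via lambda: add s13.
From s13 via lambda: add s2, s15.
From s2 via lambda: add s14.
From s14 via lambda: add s8.
From s8 via lambda: add s5.
No new states can be added; the closed set is {s0, s1, s2, s5, s8, s11, s12, s13, s14, s15}.

{s0, s1, s2, s5, s8, s11, s12, s13, s14, s15}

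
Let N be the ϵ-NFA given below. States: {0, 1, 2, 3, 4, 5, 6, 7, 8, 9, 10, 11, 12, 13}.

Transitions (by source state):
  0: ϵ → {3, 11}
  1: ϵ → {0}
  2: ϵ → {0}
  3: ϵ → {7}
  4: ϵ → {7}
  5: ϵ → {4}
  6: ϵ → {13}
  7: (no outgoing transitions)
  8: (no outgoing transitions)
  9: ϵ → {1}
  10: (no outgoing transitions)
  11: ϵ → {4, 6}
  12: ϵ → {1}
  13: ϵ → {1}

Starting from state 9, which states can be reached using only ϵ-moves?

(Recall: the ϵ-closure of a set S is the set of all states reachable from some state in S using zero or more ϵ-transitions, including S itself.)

{0, 1, 3, 4, 6, 7, 9, 11, 13}

Start with {9}.
From 9 via ϵ: add 1.
From 1 via ϵ: add 0.
From 0 via ϵ: add 3, 11.
From 3 via ϵ: add 7.
From 11 via ϵ: add 4, 6.
From 6 via ϵ: add 13.
No new states can be added; the closed set is {0, 1, 3, 4, 6, 7, 9, 11, 13}.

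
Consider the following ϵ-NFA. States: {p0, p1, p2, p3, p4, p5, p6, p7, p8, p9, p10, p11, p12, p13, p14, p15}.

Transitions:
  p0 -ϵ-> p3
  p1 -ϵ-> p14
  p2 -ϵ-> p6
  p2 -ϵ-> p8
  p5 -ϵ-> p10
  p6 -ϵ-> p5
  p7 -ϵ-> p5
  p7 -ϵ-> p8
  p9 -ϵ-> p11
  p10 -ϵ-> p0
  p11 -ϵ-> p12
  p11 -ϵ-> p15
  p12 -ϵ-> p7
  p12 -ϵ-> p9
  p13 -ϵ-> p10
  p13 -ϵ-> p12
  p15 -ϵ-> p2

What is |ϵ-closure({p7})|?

Start with {p7}.
From p7 via ϵ: add p5, p8.
From p5 via ϵ: add p10.
From p10 via ϵ: add p0.
From p0 via ϵ: add p3.
ϵ-closure = {p0, p3, p5, p7, p8, p10}, which has 6 states.

6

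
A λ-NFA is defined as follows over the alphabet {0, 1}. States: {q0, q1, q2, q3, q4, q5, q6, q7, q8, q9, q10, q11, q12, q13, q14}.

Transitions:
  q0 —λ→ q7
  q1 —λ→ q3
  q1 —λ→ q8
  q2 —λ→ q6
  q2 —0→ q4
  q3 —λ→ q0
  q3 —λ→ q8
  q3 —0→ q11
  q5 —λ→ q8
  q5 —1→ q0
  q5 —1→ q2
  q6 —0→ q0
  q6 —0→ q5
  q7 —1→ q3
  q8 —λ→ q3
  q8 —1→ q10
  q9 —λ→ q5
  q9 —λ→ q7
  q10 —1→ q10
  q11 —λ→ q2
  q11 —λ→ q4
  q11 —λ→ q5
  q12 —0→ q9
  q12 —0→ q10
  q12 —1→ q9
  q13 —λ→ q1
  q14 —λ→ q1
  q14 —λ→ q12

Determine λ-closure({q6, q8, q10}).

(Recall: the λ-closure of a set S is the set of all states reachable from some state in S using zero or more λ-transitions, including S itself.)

Start with {q6, q8, q10}.
From q8 via λ: add q3.
From q3 via λ: add q0.
From q0 via λ: add q7.
No new states can be added; the closed set is {q0, q3, q6, q7, q8, q10}.

{q0, q3, q6, q7, q8, q10}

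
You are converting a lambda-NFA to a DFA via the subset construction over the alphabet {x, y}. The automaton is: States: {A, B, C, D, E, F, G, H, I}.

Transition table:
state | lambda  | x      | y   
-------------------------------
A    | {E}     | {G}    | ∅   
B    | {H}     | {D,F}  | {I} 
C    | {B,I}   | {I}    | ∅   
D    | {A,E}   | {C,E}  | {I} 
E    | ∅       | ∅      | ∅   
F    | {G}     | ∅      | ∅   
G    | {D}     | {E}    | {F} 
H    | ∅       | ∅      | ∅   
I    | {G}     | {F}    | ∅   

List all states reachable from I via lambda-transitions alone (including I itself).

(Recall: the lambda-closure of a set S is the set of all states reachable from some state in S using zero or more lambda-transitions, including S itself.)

{A, D, E, G, I}

Start with {I}.
From I via lambda: add G.
From G via lambda: add D.
From D via lambda: add A, E.
No new states can be added; the closed set is {A, D, E, G, I}.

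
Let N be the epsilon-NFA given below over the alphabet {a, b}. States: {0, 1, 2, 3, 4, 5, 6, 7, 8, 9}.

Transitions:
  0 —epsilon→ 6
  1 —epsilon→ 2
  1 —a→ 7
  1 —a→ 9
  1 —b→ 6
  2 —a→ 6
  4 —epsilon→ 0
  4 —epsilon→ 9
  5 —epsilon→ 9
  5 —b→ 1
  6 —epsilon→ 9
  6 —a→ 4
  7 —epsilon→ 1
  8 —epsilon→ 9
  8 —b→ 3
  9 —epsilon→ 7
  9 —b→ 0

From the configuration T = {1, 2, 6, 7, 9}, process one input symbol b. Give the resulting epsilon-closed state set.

1 on b → {6}.
9 on b → {0}.
No b-transition from 2, 6, 7.
Union after reading b: {0, 6}.
Now take the epsilon-closure:
From 6 via epsilon: add 9.
From 9 via epsilon: add 7.
From 7 via epsilon: add 1.
From 1 via epsilon: add 2.
No new states can be added; the closed set is {0, 1, 2, 6, 7, 9}.

{0, 1, 2, 6, 7, 9}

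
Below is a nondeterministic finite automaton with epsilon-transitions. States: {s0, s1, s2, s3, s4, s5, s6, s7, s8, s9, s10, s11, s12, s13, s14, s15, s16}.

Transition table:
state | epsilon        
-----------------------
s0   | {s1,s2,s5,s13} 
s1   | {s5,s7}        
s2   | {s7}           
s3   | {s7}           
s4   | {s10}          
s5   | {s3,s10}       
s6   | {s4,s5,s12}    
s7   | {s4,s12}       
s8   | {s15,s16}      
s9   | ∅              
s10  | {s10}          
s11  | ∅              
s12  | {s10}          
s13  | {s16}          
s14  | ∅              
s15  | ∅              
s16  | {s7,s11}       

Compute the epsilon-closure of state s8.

{s4, s7, s8, s10, s11, s12, s15, s16}

Start with {s8}.
From s8 via epsilon: add s15, s16.
From s16 via epsilon: add s7, s11.
From s7 via epsilon: add s4, s12.
From s4 via epsilon: add s10.
No new states can be added; the closed set is {s4, s7, s8, s10, s11, s12, s15, s16}.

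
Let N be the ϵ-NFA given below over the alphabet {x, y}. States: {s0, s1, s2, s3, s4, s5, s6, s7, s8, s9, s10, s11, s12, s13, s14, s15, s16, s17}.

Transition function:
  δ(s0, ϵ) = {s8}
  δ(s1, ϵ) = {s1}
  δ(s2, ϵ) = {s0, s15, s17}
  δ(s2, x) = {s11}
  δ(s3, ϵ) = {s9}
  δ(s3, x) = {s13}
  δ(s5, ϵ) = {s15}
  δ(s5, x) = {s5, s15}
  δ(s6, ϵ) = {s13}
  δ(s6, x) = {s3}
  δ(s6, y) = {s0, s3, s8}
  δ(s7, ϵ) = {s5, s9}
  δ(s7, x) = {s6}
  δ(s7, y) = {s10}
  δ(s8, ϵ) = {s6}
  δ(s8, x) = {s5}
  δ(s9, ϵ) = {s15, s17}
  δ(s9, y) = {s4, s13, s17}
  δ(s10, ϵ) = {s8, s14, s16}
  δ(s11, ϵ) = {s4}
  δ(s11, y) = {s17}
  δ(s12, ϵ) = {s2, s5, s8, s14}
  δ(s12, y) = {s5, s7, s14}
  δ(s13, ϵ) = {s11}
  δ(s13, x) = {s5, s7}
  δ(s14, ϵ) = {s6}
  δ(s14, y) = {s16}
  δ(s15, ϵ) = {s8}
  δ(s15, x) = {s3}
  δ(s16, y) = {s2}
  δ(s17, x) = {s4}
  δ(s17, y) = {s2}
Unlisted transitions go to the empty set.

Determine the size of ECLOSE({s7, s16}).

Start with {s7, s16}.
From s7 via ϵ: add s5, s9.
From s5 via ϵ: add s15.
From s9 via ϵ: add s17.
From s15 via ϵ: add s8.
From s8 via ϵ: add s6.
From s6 via ϵ: add s13.
From s13 via ϵ: add s11.
From s11 via ϵ: add s4.
ϵ-closure = {s4, s5, s6, s7, s8, s9, s11, s13, s15, s16, s17}, which has 11 states.

11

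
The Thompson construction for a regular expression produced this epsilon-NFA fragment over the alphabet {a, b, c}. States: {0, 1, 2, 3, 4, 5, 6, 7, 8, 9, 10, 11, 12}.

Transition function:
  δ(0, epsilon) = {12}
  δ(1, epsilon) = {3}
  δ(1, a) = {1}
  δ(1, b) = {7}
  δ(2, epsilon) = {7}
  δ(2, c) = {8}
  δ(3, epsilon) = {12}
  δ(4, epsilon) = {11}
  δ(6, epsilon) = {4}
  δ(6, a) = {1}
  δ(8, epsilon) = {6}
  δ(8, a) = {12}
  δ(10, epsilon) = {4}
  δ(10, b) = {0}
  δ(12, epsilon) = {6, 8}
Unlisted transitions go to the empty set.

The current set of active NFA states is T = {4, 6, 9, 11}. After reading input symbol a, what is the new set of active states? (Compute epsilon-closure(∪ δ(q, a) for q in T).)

6 on a → {1}.
No a-transition from 4, 9, 11.
Union after reading a: {1}.
Now take the epsilon-closure:
From 1 via epsilon: add 3.
From 3 via epsilon: add 12.
From 12 via epsilon: add 6, 8.
From 6 via epsilon: add 4.
From 4 via epsilon: add 11.
No new states can be added; the closed set is {1, 3, 4, 6, 8, 11, 12}.

{1, 3, 4, 6, 8, 11, 12}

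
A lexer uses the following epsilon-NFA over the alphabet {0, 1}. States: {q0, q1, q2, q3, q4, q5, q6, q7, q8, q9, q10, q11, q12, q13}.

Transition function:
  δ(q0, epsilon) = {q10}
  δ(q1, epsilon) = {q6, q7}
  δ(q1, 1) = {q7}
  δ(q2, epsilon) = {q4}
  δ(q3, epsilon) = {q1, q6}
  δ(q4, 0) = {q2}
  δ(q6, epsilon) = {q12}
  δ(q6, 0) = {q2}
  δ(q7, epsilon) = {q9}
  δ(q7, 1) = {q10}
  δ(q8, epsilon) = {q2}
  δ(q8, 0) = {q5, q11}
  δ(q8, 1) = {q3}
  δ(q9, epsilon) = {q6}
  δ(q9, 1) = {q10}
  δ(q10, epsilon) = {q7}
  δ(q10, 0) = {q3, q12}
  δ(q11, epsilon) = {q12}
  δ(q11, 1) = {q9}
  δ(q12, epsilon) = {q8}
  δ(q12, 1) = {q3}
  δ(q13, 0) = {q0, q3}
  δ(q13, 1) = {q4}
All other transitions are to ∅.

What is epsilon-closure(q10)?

{q2, q4, q6, q7, q8, q9, q10, q12}

Start with {q10}.
From q10 via epsilon: add q7.
From q7 via epsilon: add q9.
From q9 via epsilon: add q6.
From q6 via epsilon: add q12.
From q12 via epsilon: add q8.
From q8 via epsilon: add q2.
From q2 via epsilon: add q4.
No new states can be added; the closed set is {q2, q4, q6, q7, q8, q9, q10, q12}.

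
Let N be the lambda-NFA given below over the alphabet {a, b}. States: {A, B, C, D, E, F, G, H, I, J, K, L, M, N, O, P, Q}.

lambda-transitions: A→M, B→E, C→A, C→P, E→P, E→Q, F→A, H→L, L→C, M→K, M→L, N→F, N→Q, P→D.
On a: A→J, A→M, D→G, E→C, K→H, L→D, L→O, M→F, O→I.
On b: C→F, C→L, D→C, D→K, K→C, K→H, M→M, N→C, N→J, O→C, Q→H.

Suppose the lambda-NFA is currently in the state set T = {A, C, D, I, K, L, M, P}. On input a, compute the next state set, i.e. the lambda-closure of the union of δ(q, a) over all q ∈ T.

A on a → {J, M}.
D on a → {G}.
K on a → {H}.
L on a → {D, O}.
M on a → {F}.
No a-transition from C, I, P.
Union after reading a: {D, F, G, H, J, M, O}.
Now take the lambda-closure:
From F via lambda: add A.
From H via lambda: add L.
From M via lambda: add K.
From L via lambda: add C.
From C via lambda: add P.
No new states can be added; the closed set is {A, C, D, F, G, H, J, K, L, M, O, P}.

{A, C, D, F, G, H, J, K, L, M, O, P}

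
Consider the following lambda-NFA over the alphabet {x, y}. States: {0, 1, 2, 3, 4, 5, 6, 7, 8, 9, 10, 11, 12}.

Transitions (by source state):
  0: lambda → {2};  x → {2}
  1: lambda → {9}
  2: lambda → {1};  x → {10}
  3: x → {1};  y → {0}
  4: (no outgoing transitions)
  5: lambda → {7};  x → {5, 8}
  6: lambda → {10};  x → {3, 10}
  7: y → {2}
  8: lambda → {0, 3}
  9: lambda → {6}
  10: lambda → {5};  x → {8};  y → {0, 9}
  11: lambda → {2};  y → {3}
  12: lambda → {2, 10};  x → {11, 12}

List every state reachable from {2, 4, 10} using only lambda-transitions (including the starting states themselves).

Start with {2, 4, 10}.
From 2 via lambda: add 1.
From 10 via lambda: add 5.
From 1 via lambda: add 9.
From 5 via lambda: add 7.
From 9 via lambda: add 6.
No new states can be added; the closed set is {1, 2, 4, 5, 6, 7, 9, 10}.

{1, 2, 4, 5, 6, 7, 9, 10}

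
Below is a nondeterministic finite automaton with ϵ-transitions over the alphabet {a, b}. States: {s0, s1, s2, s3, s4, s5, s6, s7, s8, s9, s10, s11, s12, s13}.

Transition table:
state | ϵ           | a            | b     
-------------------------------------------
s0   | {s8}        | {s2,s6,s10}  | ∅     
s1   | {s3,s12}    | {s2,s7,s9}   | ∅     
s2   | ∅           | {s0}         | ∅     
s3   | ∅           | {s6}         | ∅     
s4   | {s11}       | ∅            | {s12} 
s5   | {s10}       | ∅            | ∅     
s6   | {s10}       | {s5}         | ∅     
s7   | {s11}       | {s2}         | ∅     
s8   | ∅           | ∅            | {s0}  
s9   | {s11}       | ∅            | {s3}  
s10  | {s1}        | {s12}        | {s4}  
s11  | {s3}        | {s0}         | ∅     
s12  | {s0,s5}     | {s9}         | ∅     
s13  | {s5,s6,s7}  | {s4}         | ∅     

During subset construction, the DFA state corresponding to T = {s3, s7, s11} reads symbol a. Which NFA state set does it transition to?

s3 on a → {s6}.
s7 on a → {s2}.
s11 on a → {s0}.
Union after reading a: {s0, s2, s6}.
Now take the ϵ-closure:
From s0 via ϵ: add s8.
From s6 via ϵ: add s10.
From s10 via ϵ: add s1.
From s1 via ϵ: add s3, s12.
From s12 via ϵ: add s5.
No new states can be added; the closed set is {s0, s1, s2, s3, s5, s6, s8, s10, s12}.

{s0, s1, s2, s3, s5, s6, s8, s10, s12}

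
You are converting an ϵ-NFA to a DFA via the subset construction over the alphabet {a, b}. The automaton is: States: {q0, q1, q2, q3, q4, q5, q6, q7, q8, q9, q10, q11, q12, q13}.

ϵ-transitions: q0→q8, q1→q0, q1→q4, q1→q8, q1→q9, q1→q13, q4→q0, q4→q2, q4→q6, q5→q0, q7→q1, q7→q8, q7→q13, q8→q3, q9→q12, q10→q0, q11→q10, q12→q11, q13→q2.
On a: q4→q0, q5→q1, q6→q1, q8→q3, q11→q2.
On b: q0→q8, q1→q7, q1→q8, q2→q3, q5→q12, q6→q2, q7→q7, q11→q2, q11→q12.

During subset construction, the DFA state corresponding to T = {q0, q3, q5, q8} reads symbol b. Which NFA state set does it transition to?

q0 on b → {q8}.
q5 on b → {q12}.
No b-transition from q3, q8.
Union after reading b: {q8, q12}.
Now take the ϵ-closure:
From q8 via ϵ: add q3.
From q12 via ϵ: add q11.
From q11 via ϵ: add q10.
From q10 via ϵ: add q0.
No new states can be added; the closed set is {q0, q3, q8, q10, q11, q12}.

{q0, q3, q8, q10, q11, q12}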